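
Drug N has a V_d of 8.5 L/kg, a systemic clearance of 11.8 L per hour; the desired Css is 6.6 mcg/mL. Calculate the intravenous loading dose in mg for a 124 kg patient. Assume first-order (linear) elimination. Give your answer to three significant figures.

Total Vd = 8.5 × 124 = 1054 L
LD = Vd × C = 1054 × 6.600 = 6956 mg

6960 mg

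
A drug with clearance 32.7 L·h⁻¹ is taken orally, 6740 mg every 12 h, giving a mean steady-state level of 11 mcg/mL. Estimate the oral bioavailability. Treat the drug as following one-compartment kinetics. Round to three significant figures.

0.640

F·D/τ = CL·Css at steady state → F = CL·Css·τ / D.
F = 32.7 × 11 × 12 / 6740 = 0.640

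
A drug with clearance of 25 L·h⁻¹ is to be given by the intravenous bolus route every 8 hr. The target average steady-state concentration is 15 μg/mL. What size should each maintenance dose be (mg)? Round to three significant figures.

D = CL × Css × τ = 25.00 × 15 × 8 = 3000 mg

3000 mg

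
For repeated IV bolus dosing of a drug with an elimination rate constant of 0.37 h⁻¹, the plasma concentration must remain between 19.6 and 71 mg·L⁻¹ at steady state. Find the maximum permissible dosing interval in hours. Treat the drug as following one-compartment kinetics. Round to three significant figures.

3.48 h

Between IV bolus doses, concentration decays as C = C₀·e^(−kτ), so C_peak/C_trough = e^(kτ).
τ_max = ln(C_peak/C_trough) / k = ln(71/19.6) / 0.3700 = 1.287 / 0.3700 = 3.478 h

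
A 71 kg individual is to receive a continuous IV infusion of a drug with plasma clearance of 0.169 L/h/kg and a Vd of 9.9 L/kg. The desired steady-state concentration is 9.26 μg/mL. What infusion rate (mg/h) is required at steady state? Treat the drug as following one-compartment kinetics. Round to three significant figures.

CL = 0.169 L/h/kg × 71 kg = 12.00 L/h
Infusion rate = CL · Css = 12.00 L/h × 9.26 mg/L = 111.1 mg/h

111 mg/h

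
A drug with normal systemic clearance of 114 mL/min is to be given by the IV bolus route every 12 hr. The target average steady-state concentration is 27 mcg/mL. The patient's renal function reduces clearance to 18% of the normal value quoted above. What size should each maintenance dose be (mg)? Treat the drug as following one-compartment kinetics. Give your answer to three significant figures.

399 mg

CL = 114 mL/min = 114 × 0.06 = 6.840 L/h
Patient clearance = 0.18 × 6.840 = 1.231 L/h
At steady state, dose per interval replaces the amount cleared in that interval: D/τ = CL·Css.
D = CL × Css × τ = 1.231 × 27 × 12 = 398.8 mg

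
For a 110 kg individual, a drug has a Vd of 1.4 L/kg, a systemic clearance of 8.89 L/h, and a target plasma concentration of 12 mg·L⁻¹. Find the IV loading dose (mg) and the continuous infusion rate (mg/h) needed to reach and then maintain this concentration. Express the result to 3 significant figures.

(a) 1850 mg; (b) 107 mg/h

Total Vd = 1.4 × 110 = 154.0 L
LD = Vd · C_target = 154.0 × 12 = 1848 mg
Maintenance infusion rate = CL × Css = 8.890 × 12 = 106.7 mg/h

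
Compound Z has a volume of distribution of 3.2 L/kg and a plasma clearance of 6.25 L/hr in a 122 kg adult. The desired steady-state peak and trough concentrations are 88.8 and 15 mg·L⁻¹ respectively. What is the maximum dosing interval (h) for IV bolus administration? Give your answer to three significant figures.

111 h

Total Vd = 3.2 × 122 = 390.4 L
k = CL / Vd = 6.250 / 390.4 = 0.01601 h⁻¹
Between IV bolus doses, concentration decays as C = C₀·e^(−kτ), so C_peak/C_trough = e^(kτ).
τ_max = ln(C_peak/C_trough) / k = ln(88.8/15) / 0.01601 = 1.778 / 0.01601 = 111.1 h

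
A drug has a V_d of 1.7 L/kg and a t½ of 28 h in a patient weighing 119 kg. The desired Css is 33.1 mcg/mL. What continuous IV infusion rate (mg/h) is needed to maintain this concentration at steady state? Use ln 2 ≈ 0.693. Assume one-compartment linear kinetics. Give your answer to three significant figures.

Vd(total) = 119 kg × 1.7 L/kg = 202.3 L
CL = 0.693 × Vd / t½ = 0.693 × 202.3 / 28 = 5.007 L/h
Infusion rate = CL × Css = 5.007 × 33.1 = 165.7 mg/h

166 mg/h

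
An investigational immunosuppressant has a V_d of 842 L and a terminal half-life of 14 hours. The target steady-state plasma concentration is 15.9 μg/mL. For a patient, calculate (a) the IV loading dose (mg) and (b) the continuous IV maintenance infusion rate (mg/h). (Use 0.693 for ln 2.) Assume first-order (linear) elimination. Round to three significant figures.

LD = Vd × C = 842.0 × 15.9 = 13390 mg
CL = 0.693 × Vd / t½ = 0.693 × 842.0 / 14 = 41.68 L/h
Infusion rate = CL × Css = 41.68 × 15.9 = 662.7 mg/h

(a) 13400 mg; (b) 663 mg/h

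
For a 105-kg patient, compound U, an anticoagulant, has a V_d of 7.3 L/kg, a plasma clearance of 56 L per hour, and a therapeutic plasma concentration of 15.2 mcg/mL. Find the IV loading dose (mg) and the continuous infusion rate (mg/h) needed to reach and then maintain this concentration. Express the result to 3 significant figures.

Vd(total) = 105 kg × 7.3 L/kg = 766.5 L
Loading: fill Vd to C_target → 766.5 L × 15.2 mg/L = 11650 mg
Infusion rate = 56.00 L/h × 15.2 mg/L = 851.2 mg/h

(a) 11700 mg; (b) 851 mg/h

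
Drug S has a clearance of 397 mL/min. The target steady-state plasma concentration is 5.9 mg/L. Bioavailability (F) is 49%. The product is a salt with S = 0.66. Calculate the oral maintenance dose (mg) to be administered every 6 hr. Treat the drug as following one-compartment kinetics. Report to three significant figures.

2610 mg

Convert clearance: 397 mL/min × 60 min/h ÷ 1000 mL/L = 23.82 L/h
D = CL × Css × τ / F / S = 23.82 × 5.9 × 6 / 0.49 / 0.66 = 2607 mg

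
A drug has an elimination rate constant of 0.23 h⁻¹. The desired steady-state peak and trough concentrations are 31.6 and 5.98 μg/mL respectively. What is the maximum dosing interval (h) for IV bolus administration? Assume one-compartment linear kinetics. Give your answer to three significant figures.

Between IV bolus doses, concentration decays as C = C₀·e^(−kτ), so C_peak/C_trough = e^(kτ).
τ_max = ln(C_peak/C_trough) / k = ln(31.6/5.98) / 0.2300 = 1.665 / 0.2300 = 7.239 h

7.24 h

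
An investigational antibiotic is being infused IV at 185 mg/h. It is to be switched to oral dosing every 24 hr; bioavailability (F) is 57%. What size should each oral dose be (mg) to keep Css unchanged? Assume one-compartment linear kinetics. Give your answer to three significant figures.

7790 mg

To maintain the same Css, the systemic dosing rate must be unchanged: F·D/τ = infusion rate.
D = rate × τ / F = 185 × 24 / 0.57 = 7789 mg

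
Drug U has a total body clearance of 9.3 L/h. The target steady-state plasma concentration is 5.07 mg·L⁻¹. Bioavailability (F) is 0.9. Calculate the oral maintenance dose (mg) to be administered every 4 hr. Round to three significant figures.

210 mg

D = CL × Css × τ / F = 9.300 × 5.07 × 4 / 0.9 = 209.6 mg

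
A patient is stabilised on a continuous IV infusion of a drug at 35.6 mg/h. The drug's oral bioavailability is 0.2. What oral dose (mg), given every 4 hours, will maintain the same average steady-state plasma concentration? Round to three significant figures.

To maintain the same Css, the systemic dosing rate must be unchanged: F·D/τ = infusion rate.
D = rate × τ / F = 35.6 × 4 / 0.2 = 712.0 mg

712 mg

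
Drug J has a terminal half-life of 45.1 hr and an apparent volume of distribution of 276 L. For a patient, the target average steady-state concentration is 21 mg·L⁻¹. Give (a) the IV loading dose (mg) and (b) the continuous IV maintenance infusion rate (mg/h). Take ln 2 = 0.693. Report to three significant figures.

(a) 5800 mg; (b) 89.1 mg/h

LD = Vd × C = 276.0 × 21 = 5796 mg
CL = 0.693 × Vd / t½ = 0.693 × 276.0 / 45.1 = 4.241 L/h
Infusion rate = CL × Css = 4.241 × 21 = 89.06 mg/h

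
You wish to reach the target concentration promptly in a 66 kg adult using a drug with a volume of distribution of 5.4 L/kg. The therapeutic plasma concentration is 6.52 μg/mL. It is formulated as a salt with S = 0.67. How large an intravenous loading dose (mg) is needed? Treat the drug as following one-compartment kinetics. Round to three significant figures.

Vd(total) = 66 kg × 5.4 L/kg = 356.4 L
LD = Vd × C / S = 356.4 × 6.520 / 0.67 = 3468 mg

3470 mg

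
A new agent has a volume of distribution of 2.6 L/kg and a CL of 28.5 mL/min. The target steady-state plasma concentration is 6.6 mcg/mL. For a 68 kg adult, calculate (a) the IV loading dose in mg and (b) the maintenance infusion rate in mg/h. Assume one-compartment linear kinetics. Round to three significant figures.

Vd = 2.6 L/kg × 68 kg = 176.8 L
LD = Vd · C_target = 176.8 × 6.6 = 1167 mg
CL = 28.5 mL/min = 28.5 × 0.06 = 1.710 L/h
Infusion rate = 1.710 L/h × 6.6 mg/L = 11.29 mg/h

(a) 1170 mg; (b) 11.3 mg/h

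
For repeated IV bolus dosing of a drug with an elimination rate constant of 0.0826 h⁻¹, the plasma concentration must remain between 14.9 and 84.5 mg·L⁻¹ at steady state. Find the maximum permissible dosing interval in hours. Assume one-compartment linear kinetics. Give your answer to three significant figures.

21.0 h

Between IV bolus doses, concentration decays as C = C₀·e^(−kτ), so C_peak/C_trough = e^(kτ).
τ_max = ln(C_peak/C_trough) / k = ln(84.5/14.9) / 0.08260 = 1.735 / 0.08260 = 21.00 h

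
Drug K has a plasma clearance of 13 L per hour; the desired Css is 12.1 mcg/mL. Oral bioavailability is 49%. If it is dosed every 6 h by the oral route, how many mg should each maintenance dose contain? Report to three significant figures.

1930 mg

At steady state, dose per interval replaces the amount cleared in that interval: F·D/τ = CL·Css.
D = CL × Css × τ / F = 13.00 × 12.1 × 6 / 0.49 = 1926 mg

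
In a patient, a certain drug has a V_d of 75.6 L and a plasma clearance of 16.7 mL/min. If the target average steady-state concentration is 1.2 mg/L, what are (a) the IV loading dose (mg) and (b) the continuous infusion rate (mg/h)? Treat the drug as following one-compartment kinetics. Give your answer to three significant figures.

Loading: fill Vd to C_target → 75.60 L × 1.2 mg/L = 90.72 mg
CL = 16.7 mL/min × 60/1000 = 1.002 L/h
Maintenance: replace elimination → rate = CL × Css = 1.002 × 1.2 = 1.202 mg/h

(a) 90.7 mg; (b) 1.20 mg/h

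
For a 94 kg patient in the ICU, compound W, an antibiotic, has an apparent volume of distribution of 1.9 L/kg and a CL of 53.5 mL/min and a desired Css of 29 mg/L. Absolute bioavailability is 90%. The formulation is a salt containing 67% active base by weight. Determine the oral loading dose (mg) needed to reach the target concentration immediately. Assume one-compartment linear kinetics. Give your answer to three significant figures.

Total Vd = 1.9 × 94 = 178.6 L
Loading dose depends on Vd (not clearance): it fills the distribution volume.
LD = Vd × C / F / S = 178.6 × 29.00 / 0.9 / 0.67 = 8589 mg

8590 mg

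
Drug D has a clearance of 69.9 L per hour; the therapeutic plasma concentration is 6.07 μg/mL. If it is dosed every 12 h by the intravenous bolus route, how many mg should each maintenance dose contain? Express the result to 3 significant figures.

5090 mg

D = CL × Css × τ = 69.90 × 6.07 × 12 = 5092 mg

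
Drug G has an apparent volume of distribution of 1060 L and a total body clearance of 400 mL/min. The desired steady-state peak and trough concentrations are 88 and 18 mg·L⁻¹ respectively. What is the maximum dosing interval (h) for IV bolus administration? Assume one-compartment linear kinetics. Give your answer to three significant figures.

CL = 400 mL/min = 400 × 0.06 = 24.00 L/h
k = CL / Vd = 24.00 / 1060 = 0.02264 h⁻¹
Between IV bolus doses, concentration decays as C = C₀·e^(−kτ), so C_peak/C_trough = e^(kτ).
τ_max = ln(C_peak/C_trough) / k = ln(88/18) / 0.02264 = 1.587 / 0.02264 = 70.10 h

70.1 h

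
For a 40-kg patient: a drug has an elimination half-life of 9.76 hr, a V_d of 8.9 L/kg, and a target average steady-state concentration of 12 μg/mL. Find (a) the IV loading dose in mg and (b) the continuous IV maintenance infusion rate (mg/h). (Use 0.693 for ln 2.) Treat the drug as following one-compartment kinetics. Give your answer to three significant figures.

Vd(total) = 40 kg × 8.9 L/kg = 356.0 L
LD = Vd × C = 356.0 × 12 = 4272 mg
CL = 0.693 × Vd / t½ = 0.693 × 356.0 / 9.76 = 25.28 L/h
Infusion rate = CL × Css = 25.28 × 12 = 303.4 mg/h

(a) 4270 mg; (b) 303 mg/h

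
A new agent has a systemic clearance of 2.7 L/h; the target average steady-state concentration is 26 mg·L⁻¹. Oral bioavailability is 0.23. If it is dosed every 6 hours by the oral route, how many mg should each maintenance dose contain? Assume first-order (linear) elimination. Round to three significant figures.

1830 mg

D = CL × Css × τ / F = 2.700 × 26 × 6 / 0.23 = 1831 mg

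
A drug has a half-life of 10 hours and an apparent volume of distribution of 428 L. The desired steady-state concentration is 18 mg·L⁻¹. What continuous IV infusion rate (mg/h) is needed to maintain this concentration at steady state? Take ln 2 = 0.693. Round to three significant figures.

CL = 0.693 × Vd / t½ = 0.693 × 428.0 / 10 = 29.66 L/h
Infusion rate = CL × Css = 29.66 × 18 = 533.9 mg/h

534 mg/h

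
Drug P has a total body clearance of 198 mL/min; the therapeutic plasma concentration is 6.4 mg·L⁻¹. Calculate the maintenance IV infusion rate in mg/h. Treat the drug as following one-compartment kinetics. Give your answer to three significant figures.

CL = 198 mL/min × 60/1000 = 11.88 L/h
At steady state, infusion rate equals elimination rate: rate in = CL × Css.
Rate = CL × Css = 11.88 × 6.4 = 76.03 mg/h

76.0 mg/h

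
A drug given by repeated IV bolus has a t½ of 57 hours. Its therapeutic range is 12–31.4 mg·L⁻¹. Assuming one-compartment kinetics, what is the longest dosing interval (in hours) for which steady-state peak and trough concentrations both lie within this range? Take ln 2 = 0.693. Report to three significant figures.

k = 0.693 / t½ = 0.693 / 57 = 0.01216 h⁻¹
Between IV bolus doses, concentration decays as C = C₀·e^(−kτ), so C_peak/C_trough = e^(kτ).
τ_max = ln(C_peak/C_trough) / k = ln(31.4/12) / 0.01216 = 0.9619 / 0.01216 = 79.10 h

79.1 h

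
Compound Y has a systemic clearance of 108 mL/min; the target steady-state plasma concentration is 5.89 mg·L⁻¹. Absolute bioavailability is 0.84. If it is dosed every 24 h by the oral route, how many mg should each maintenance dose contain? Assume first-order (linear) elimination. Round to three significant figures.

1090 mg

CL = 108 mL/min × 60/1000 = 6.480 L/h
D = CL × Css × τ / F = 6.480 × 5.89 × 24 / 0.84 = 1090 mg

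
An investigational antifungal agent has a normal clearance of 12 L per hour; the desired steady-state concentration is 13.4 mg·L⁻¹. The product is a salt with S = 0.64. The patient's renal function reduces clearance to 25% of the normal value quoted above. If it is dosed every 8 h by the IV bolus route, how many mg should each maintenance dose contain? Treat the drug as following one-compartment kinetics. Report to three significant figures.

Patient clearance = 0.25 × 12.00 = 3.000 L/h
D = CL × Css × τ / S = 3.000 × 13.4 × 8 / 0.64 = 502.5 mg

503 mg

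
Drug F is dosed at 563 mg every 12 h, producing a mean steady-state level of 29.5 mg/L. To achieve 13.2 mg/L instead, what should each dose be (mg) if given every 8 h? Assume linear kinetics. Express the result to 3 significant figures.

With linear kinetics, Css is proportional to dose rate (D/τ) at fixed clearance.
D₂ = D₁ × (Css,target / Css,current) × (τ₂/τ₁) = 563 × (13.2/29.5) × (8/12) = 167.9 mg

168 mg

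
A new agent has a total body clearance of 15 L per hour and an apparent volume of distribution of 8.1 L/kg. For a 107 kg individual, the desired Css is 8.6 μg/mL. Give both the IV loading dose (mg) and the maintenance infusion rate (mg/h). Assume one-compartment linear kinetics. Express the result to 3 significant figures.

Vd(total) = 107 kg × 8.1 L/kg = 866.7 L
LD = Vd · C_target = 866.7 × 8.6 = 7454 mg
Infusion rate = 15.00 L/h × 8.6 mg/L = 129.0 mg/h

(a) 7450 mg; (b) 129 mg/h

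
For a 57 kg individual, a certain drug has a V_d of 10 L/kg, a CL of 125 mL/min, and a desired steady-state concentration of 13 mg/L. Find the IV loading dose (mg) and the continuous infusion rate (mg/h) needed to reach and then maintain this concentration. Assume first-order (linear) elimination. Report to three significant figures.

(a) 7410 mg; (b) 97.5 mg/h

Total Vd = 10 × 57 = 570.0 L
Loading dose = Vd × C = 570.0 × 13 = 7410 mg
CL = 125 mL/min = 125 × 0.06 = 7.500 L/h
Maintenance: replace elimination → rate = CL × Css = 7.500 × 13 = 97.50 mg/h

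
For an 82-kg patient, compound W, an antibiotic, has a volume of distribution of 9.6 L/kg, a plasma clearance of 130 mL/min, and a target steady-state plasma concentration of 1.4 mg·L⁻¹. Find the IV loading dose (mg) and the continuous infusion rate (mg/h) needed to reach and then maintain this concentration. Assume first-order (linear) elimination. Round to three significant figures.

(a) 1100 mg; (b) 10.9 mg/h

Total Vd = 9.6 × 82 = 787.2 L
LD = Vd · C_target = 787.2 × 1.4 = 1102 mg
CL = 130 mL/min × 60/1000 = 7.800 L/h
Maintenance: replace elimination → rate = CL × Css = 7.800 × 1.4 = 10.92 mg/h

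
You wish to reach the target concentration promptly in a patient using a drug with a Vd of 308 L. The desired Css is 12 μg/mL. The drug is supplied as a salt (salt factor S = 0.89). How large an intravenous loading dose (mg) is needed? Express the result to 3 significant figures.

The loading dose fills Vd to the target concentration.
LD = Vd × C / S = 308.0 × 12.00 / 0.89 = 4153 mg

4150 mg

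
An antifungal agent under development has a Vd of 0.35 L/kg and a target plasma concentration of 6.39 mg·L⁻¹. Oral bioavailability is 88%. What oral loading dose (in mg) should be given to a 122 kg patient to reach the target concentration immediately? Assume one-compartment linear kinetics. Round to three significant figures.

310 mg

Total Vd = 0.35 × 122 = 42.70 L
LD = Vd × C / F = 42.70 × 6.390 / 0.88 = 310.1 mg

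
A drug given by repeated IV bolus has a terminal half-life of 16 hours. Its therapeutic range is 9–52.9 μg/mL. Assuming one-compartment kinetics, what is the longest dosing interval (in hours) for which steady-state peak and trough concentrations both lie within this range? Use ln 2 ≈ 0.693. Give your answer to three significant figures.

40.9 h

k = 0.693 / t½ = 0.693 / 16 = 0.04331 h⁻¹
Between IV bolus doses, concentration decays as C = C₀·e^(−kτ), so C_peak/C_trough = e^(kτ).
τ_max = ln(C_peak/C_trough) / k = ln(52.9/9) / 0.04331 = 1.771 / 0.04331 = 40.89 h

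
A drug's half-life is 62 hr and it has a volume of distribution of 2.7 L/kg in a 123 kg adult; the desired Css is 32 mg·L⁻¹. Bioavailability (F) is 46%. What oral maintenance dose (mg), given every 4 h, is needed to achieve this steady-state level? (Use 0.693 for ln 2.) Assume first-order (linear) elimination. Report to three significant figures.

Vd(total) = 123 kg × 2.7 L/kg = 332.1 L
CL = 0.693 × Vd / t½ = 0.693 × 332.1 / 62 = 3.712 L/h
D = CL × Css × τ / F = 3.712 × 32 × 4 / 0.46 = 1033 mg

1030 mg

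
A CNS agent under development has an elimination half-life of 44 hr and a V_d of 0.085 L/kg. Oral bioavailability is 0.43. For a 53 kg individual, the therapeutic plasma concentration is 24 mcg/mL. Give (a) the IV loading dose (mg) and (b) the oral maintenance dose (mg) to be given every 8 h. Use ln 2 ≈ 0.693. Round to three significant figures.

Vd(total) = 53 kg × 0.085 L/kg = 4.505 L
LD = Vd × C = 4.505 × 24 = 108.1 mg
CL = 0.693 × Vd / t½ = 0.693 × 4.505 / 44 = 0.07095 L/h
D = CL × Css × τ / F = 0.07095 × 24 × 8 / 0.43 = 31.68 mg

(a) 108 mg; (b) 31.7 mg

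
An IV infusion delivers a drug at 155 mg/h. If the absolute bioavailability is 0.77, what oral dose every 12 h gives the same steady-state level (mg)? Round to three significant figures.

2420 mg

To maintain the same Css, the systemic dosing rate must be unchanged: F·D/τ = infusion rate.
D = rate × τ / F = 155 × 12 / 0.77 = 2416 mg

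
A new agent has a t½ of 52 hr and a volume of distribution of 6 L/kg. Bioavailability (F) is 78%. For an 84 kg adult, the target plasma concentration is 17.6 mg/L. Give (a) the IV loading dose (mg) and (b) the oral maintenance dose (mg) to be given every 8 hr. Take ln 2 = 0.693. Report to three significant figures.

Vd = 6 L/kg × 84 kg = 504.0 L
LD = Vd × C = 504.0 × 17.6 = 8870 mg
CL = 0.693 × Vd / t½ = 0.693 × 504.0 / 52 = 6.717 L/h
D = CL × Css × τ / F = 6.717 × 17.6 × 8 / 0.78 = 1213 mg

(a) 8870 mg; (b) 1210 mg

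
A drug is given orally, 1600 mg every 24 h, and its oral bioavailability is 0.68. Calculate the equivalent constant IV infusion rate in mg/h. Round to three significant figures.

45.3 mg/h

Equivalent systemic input: infusion rate = F·D/τ.
Rate = 0.68 × 1600 / 24 = 45.33 mg/h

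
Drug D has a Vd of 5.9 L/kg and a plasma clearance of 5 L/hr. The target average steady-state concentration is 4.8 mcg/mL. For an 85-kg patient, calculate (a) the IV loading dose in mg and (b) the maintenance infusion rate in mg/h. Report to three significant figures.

Vd = 5.9 L/kg × 85 kg = 501.5 L
Loading: fill Vd to C_target → 501.5 L × 4.8 mg/L = 2407 mg
Infusion rate = 5.000 L/h × 4.8 mg/L = 24.00 mg/h

(a) 2410 mg; (b) 24.0 mg/h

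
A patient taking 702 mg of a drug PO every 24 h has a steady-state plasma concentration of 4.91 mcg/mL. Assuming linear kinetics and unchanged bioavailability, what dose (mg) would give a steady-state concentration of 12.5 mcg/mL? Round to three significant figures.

1790 mg

For first-order elimination, Css ∝ F·D/(CL·τ); F and CL are unchanged, so Css ∝ D/τ.
D₂ = D₁ × (Css,target / Css,current) = 702 × 12.5/4.91 = 1787 mg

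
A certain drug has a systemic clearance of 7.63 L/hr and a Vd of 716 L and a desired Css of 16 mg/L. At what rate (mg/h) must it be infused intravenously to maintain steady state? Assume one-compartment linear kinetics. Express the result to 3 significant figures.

Rate = CL × Css = 7.630 × 16 = 122.1 mg/h

122 mg/h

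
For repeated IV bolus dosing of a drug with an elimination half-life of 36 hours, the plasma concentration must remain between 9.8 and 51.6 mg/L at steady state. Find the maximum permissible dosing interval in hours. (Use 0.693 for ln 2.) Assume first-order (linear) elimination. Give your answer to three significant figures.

86.3 h

k = 0.693 / t½ = 0.693 / 36 = 0.01925 h⁻¹
Between IV bolus doses, concentration decays as C = C₀·e^(−kτ), so C_peak/C_trough = e^(kτ).
τ_max = ln(C_peak/C_trough) / k = ln(51.6/9.8) / 0.01925 = 1.661 / 0.01925 = 86.29 h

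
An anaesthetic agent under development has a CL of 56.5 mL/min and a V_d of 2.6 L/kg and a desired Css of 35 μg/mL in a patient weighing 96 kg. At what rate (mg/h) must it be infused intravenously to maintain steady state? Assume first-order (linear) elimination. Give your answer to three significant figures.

CL = 56.5 mL/min × 60/1000 = 3.390 L/h
Rate = CL × Css = 3.390 × 35 = 118.7 mg/h

119 mg/h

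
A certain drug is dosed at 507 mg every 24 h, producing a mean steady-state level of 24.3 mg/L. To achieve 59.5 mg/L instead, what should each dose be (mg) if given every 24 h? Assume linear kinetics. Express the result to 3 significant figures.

For first-order elimination, Css ∝ F·D/(CL·τ); F and CL are unchanged, so Css ∝ D/τ.
D₂ = D₁ × (Css,target / Css,current) = 507 × 59.5/24.3 = 1241 mg

1240 mg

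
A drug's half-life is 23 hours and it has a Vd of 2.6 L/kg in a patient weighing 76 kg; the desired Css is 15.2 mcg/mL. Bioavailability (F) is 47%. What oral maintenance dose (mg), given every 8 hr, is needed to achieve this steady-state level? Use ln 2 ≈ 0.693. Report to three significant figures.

Total Vd = 2.6 × 76 = 197.6 L
CL = ln 2 · Vd / t½ = 0.693 × 197.6 / 23 = 5.954 L/h
D = CL × Css × τ / F = 5.954 × 15.2 × 8 / 0.47 = 1540 mg

1540 mg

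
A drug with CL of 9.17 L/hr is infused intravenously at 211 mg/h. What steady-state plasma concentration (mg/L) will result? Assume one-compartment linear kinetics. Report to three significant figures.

23.0 mg/L

Css = rate / CL = 211 / 9.170 = 23.01 mg/L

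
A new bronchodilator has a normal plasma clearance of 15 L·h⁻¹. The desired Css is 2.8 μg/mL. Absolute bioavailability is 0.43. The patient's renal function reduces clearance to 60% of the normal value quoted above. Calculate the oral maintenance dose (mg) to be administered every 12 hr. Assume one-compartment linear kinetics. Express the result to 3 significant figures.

703 mg

Patient clearance = 0.6 × 15.00 = 9.000 L/h
At steady state, dose per interval replaces the amount cleared in that interval: F·D/τ = CL·Css.
D = CL × Css × τ / F = 9.000 × 2.8 × 12 / 0.43 = 703.3 mg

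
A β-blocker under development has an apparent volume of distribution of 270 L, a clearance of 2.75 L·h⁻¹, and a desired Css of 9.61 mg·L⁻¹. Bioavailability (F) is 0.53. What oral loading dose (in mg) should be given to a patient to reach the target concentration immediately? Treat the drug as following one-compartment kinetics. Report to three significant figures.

Loading dose depends on Vd (not clearance): it fills the distribution volume.
LD = Vd × C / F = 270.0 × 9.610 / 0.53 = 4896 mg

4900 mg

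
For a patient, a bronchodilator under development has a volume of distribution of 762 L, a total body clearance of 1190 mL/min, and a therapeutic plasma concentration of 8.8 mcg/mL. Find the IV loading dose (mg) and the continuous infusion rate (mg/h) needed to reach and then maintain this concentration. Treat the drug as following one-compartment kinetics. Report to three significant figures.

(a) 6710 mg; (b) 628 mg/h

Loading dose = Vd × C = 762.0 × 8.8 = 6706 mg
Convert clearance: 1190 mL/min × 60 min/h ÷ 1000 mL/L = 71.40 L/h
Maintenance infusion rate = CL × Css = 71.40 × 8.8 = 628.3 mg/h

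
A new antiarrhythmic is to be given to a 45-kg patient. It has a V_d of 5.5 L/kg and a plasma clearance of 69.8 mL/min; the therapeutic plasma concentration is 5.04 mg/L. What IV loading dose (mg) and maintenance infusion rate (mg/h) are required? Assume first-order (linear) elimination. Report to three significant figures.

Vd(total) = 45 kg × 5.5 L/kg = 247.5 L
Loading dose = Vd × C = 247.5 × 5.04 = 1247 mg
CL = 69.8 mL/min × 60/1000 = 4.188 L/h
Maintenance: replace elimination → rate = CL × Css = 4.188 × 5.04 = 21.11 mg/h

(a) 1250 mg; (b) 21.1 mg/h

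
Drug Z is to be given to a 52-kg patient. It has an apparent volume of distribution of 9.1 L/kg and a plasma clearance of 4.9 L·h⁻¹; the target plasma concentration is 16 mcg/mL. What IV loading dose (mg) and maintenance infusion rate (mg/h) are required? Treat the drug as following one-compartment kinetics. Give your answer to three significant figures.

(a) 7570 mg; (b) 78.4 mg/h

Vd = 9.1 L/kg × 52 kg = 473.2 L
Loading: fill Vd to C_target → 473.2 L × 16 mg/L = 7571 mg
Maintenance: replace elimination → rate = CL × Css = 4.900 × 16 = 78.40 mg/h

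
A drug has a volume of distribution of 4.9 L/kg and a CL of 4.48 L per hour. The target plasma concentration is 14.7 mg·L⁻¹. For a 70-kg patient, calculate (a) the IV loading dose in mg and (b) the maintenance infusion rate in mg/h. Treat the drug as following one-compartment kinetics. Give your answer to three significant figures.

Vd(total) = 70 kg × 4.9 L/kg = 343.0 L
LD = Vd · C_target = 343.0 × 14.7 = 5042 mg
Maintenance: replace elimination → rate = CL × Css = 4.480 × 14.7 = 65.86 mg/h

(a) 5040 mg; (b) 65.9 mg/h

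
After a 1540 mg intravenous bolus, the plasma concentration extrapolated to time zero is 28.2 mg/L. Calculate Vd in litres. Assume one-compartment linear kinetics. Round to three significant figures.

54.6 L

Immediately after an IV bolus, C₀ = Dose / Vd, so Vd = Dose / C₀.
Vd = 1540 / 28.2 = 54.61 L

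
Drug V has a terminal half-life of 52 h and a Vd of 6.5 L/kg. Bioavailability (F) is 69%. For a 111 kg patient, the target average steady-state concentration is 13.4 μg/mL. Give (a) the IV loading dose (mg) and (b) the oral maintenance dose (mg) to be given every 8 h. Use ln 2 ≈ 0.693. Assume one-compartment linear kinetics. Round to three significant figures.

(a) 9670 mg; (b) 1490 mg

Vd(total) = 111 kg × 6.5 L/kg = 721.5 L
LD = Vd × C = 721.5 × 13.4 = 9668 mg
CL = 0.693 × Vd / t½ = 0.693 × 721.5 / 52 = 9.615 L/h
D = CL × Css × τ / F = 9.615 × 13.4 × 8 / 0.69 = 1494 mg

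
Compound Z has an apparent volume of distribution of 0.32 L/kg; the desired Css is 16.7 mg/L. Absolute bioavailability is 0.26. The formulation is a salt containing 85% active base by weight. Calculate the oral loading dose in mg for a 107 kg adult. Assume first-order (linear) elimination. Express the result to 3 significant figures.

Vd = 0.32 L/kg × 107 kg = 34.24 L
LD = Vd × C / F / S = 34.24 × 16.70 / 0.26 / 0.85 = 2587 mg

2590 mg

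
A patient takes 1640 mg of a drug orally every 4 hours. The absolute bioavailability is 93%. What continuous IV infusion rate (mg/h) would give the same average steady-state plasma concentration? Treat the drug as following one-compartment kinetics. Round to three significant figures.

Equivalent systemic input: infusion rate = F·D/τ.
Rate = 0.93 × 1640 / 4 = 381.3 mg/h

381 mg/h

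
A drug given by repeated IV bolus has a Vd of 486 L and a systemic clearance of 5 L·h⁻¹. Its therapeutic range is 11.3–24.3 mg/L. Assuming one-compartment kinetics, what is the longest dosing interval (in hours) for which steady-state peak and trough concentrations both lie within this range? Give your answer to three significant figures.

k = CL / Vd = 5.000 / 486.0 = 0.01029 h⁻¹
Between IV bolus doses, concentration decays as C = C₀·e^(−kτ), so C_peak/C_trough = e^(kτ).
τ_max = ln(C_peak/C_trough) / k = ln(24.3/11.3) / 0.01029 = 0.7657 / 0.01029 = 74.41 h

74.4 h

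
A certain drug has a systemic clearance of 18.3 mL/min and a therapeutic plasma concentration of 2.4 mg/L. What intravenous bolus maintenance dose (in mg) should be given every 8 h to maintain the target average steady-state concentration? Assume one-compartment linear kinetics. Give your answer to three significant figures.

Convert clearance: 18.3 mL/min × 60 min/h ÷ 1000 mL/L = 1.098 L/h
D = CL × Css × τ = 1.098 × 2.4 × 8 = 21.08 mg

21.1 mg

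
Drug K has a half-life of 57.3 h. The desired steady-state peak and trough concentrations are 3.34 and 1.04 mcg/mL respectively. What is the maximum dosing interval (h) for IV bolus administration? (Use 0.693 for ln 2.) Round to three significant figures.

k = 0.693 / t½ = 0.693 / 57.3 = 0.01209 h⁻¹
Between IV bolus doses, concentration decays as C = C₀·e^(−kτ), so C_peak/C_trough = e^(kτ).
τ_max = ln(C_peak/C_trough) / k = ln(3.34/1.04) / 0.01209 = 1.167 / 0.01209 = 96.53 h

96.5 h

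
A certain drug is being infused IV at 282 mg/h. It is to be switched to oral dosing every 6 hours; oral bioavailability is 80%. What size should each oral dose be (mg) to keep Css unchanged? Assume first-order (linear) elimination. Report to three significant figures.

2120 mg

To maintain the same Css, the systemic dosing rate must be unchanged: F·D/τ = infusion rate.
D = rate × τ / F = 282 × 6 / 0.8 = 2115 mg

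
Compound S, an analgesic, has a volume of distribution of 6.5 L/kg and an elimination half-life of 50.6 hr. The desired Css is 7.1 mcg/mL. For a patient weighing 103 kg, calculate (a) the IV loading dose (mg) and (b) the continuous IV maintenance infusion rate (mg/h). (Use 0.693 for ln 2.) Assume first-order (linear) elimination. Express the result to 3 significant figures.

Vd(total) = 103 kg × 6.5 L/kg = 669.5 L
LD = Vd × C = 669.5 × 7.1 = 4753 mg
CL = 0.693 × Vd / t½ = 0.693 × 669.5 / 50.6 = 9.169 L/h
Infusion rate = CL × Css = 9.169 × 7.1 = 65.10 mg/h

(a) 4750 mg; (b) 65.1 mg/h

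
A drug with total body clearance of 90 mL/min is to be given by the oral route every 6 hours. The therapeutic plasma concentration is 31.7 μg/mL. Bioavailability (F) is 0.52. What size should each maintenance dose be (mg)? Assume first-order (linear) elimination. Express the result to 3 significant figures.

CL = 90 mL/min = 90 × 0.06 = 5.400 L/h
At steady state, dose per interval replaces the amount cleared in that interval: F·D/τ = CL·Css.
D = CL × Css × τ / F = 5.400 × 31.7 × 6 / 0.52 = 1975 mg

1980 mg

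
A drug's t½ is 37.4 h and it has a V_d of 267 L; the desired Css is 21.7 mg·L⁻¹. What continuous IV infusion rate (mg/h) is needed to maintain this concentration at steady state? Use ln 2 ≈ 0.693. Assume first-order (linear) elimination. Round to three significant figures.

k = 0.693/37.4 = 0.01853 h⁻¹, so CL = k·Vd = 0.01853 × 267.0 = 4.948 L/h
Infusion rate = CL × Css = 4.948 × 21.7 = 107.4 mg/h

107 mg/h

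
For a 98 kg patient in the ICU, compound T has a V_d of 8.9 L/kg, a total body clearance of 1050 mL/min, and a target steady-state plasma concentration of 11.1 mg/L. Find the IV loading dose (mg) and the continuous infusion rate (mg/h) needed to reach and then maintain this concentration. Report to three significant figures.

Vd(total) = 98 kg × 8.9 L/kg = 872.2 L
Loading dose = Vd × C = 872.2 × 11.1 = 9681 mg
Convert clearance: 1050 mL/min × 60 min/h ÷ 1000 mL/L = 63.00 L/h
Infusion rate = 63.00 L/h × 11.1 mg/L = 699.3 mg/h

(a) 9680 mg; (b) 699 mg/h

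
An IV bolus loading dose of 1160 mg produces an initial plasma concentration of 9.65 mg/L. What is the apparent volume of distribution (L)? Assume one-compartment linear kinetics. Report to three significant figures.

Immediately after an IV bolus, C₀ = Dose / Vd, so Vd = Dose / C₀.
Vd = 1160 / 9.65 = 120.2 L

120 L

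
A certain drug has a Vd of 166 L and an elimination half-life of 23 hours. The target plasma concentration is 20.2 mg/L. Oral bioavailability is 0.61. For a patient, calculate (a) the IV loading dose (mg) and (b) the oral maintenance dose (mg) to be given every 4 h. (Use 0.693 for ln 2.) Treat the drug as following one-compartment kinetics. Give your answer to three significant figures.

LD = Vd × C = 166.0 × 20.2 = 3353 mg
CL = 0.693 × Vd / t½ = 0.693 × 166.0 / 23 = 5.002 L/h
D = CL × Css × τ / F = 5.002 × 20.2 × 4 / 0.61 = 662.6 mg

(a) 3350 mg; (b) 663 mg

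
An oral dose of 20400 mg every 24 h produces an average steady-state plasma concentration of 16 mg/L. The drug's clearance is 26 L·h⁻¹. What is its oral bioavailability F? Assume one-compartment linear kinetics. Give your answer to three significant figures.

F·D/τ = CL·Css at steady state → F = CL·Css·τ / D.
F = 26 × 16 × 24 / 20400 = 0.489

0.489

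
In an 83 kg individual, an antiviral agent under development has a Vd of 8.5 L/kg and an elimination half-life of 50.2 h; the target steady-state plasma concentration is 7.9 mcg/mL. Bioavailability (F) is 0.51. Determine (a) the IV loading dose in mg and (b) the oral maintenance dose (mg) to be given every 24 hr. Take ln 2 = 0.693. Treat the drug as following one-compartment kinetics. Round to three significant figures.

(a) 5570 mg; (b) 3620 mg

Vd(total) = 83 kg × 8.5 L/kg = 705.5 L
LD = Vd × C = 705.5 × 7.9 = 5573 mg
CL = 0.693 × Vd / t½ = 0.693 × 705.5 / 50.2 = 9.739 L/h
D = CL × Css × τ / F = 9.739 × 7.9 × 24 / 0.51 = 3621 mg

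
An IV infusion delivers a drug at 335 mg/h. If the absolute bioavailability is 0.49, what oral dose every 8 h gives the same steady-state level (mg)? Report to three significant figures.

5470 mg

To maintain the same Css, the systemic dosing rate must be unchanged: F·D/τ = infusion rate.
D = rate × τ / F = 335 × 8 / 0.49 = 5469 mg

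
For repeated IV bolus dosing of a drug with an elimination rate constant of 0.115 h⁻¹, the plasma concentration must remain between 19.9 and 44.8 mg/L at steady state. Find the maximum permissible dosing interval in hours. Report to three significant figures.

7.06 h

Between IV bolus doses, concentration decays as C = C₀·e^(−kτ), so C_peak/C_trough = e^(kτ).
τ_max = ln(C_peak/C_trough) / k = ln(44.8/19.9) / 0.1150 = 0.8115 / 0.1150 = 7.057 h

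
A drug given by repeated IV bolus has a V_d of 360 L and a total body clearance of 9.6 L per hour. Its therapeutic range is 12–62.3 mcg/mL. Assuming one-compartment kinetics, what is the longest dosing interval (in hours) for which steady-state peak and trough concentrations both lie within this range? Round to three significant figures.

k = CL / Vd = 9.600 / 360.0 = 0.02667 h⁻¹
Between IV bolus doses, concentration decays as C = C₀·e^(−kτ), so C_peak/C_trough = e^(kτ).
τ_max = ln(C_peak/C_trough) / k = ln(62.3/12) / 0.02667 = 1.647 / 0.02667 = 61.75 h

61.8 h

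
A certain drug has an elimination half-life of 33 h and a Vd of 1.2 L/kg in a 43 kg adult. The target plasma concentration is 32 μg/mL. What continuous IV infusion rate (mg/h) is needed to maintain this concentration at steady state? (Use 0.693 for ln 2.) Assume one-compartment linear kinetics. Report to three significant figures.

Vd = 1.2 L/kg × 43 kg = 51.60 L
k = 0.693/33 = 0.02100 h⁻¹, so CL = k·Vd = 0.02100 × 51.60 = 1.084 L/h
Infusion rate = CL × Css = 1.084 × 32 = 34.69 mg/h

34.7 mg/h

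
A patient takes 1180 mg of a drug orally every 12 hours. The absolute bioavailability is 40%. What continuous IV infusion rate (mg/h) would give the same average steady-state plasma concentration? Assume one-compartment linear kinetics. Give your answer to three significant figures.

Equivalent systemic input: infusion rate = F·D/τ.
Rate = 0.4 × 1180 / 12 = 39.33 mg/h

39.3 mg/h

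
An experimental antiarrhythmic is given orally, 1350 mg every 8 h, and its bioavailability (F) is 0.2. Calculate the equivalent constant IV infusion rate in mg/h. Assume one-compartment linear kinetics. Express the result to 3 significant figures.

33.8 mg/h

Equivalent systemic input: infusion rate = F·D/τ.
Rate = 0.2 × 1350 / 8 = 33.75 mg/h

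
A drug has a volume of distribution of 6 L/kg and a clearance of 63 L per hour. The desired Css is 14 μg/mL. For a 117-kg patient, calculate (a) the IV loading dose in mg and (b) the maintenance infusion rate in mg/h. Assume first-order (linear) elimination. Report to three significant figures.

Vd(total) = 117 kg × 6 L/kg = 702.0 L
LD = Vd · C_target = 702.0 × 14 = 9828 mg
Maintenance infusion rate = CL × Css = 63.00 × 14 = 882.0 mg/h

(a) 9830 mg; (b) 882 mg/h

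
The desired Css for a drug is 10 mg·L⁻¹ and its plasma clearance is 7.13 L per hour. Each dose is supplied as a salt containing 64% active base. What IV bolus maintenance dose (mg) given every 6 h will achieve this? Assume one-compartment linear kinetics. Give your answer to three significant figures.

668 mg

D = CL × Css × τ / S = 7.130 × 10 × 6 / 0.64 = 668.4 mg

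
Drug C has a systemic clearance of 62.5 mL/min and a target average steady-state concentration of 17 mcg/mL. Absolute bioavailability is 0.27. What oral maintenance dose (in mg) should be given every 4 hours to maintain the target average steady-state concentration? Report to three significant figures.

CL = 62.5 mL/min × 60/1000 = 3.750 L/h
D = CL × Css × τ / F = 3.750 × 17 × 4 / 0.27 = 944.4 mg

944 mg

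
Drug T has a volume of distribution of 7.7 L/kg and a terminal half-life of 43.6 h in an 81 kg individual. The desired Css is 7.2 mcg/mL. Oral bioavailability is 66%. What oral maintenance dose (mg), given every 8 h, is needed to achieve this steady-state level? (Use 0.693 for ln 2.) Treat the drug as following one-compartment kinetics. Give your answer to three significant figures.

865 mg

Total Vd = 7.7 × 81 = 623.7 L
CL = ln 2 · Vd / t½ = 0.693 × 623.7 / 43.6 = 9.913 L/h
D = CL × Css × τ / F = 9.913 × 7.2 × 8 / 0.66 = 865.1 mg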